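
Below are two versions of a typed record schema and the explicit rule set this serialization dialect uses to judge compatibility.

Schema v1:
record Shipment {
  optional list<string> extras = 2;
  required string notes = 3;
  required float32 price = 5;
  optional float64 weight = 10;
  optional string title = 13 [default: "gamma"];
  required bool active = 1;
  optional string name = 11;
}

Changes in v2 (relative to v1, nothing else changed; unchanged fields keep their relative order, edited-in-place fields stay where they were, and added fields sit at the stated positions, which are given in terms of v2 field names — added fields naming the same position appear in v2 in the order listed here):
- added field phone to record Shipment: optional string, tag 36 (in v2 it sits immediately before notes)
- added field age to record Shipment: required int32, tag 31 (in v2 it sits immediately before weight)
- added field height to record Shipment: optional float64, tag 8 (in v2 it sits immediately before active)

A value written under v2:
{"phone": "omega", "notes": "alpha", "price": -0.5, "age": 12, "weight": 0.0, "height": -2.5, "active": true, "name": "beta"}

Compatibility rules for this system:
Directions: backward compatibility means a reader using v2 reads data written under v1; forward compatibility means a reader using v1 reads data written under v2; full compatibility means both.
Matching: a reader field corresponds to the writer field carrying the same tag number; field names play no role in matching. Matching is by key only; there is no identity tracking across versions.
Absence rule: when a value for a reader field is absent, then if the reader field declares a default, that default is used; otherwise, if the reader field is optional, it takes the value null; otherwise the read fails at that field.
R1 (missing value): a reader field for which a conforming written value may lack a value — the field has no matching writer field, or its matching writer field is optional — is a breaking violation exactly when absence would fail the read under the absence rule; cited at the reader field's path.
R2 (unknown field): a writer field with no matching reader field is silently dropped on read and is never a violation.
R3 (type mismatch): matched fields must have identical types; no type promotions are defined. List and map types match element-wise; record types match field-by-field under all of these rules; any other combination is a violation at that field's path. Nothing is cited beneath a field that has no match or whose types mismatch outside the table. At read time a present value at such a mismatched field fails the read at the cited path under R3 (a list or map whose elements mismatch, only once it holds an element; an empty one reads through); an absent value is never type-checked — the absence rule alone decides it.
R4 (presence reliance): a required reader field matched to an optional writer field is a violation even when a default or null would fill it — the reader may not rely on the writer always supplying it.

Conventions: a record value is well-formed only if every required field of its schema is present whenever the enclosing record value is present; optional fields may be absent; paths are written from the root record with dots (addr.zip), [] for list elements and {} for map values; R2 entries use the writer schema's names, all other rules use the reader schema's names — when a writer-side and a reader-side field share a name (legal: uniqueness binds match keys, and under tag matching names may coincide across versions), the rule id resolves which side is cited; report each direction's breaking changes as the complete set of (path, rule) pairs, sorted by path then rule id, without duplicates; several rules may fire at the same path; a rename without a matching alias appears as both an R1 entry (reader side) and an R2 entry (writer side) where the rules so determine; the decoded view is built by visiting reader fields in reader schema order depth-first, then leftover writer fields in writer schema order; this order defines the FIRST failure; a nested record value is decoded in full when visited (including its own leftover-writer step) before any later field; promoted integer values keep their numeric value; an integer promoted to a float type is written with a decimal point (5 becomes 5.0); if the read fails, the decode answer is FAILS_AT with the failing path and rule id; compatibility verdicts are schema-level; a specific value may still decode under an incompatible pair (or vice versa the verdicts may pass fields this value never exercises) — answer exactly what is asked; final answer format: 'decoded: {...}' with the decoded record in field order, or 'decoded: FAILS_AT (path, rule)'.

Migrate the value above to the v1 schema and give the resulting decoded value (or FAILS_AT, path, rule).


decoded: {"extras": null, "notes": "alpha", "price": -0.5, "weight": 0.0, "title": "gamma", "active": true, "name": "beta"}

arrows below run writer -> reader for Shipment
decode (reader v1):
  extras := null (not supplied -> null)
  notes := "alpha"
  price := -0.5
  weight := 0.0
  title := "gamma" (no value, default fills)
  active := true
  name := "beta"
  writer phone: unmatched, discarded
  writer age: unmatched, discarded
  writer height: unmatched, discarded
  => decoded: {"extras": null, "notes": "alpha", "price": -0.5, "weight": 0.0, "title": "gamma", "active": true, "name": "beta"}
ruling out the remaining Shipment differences:
  added field phone to record Shipment: optional string, tag 36 (in v2 it sits immediately before notes) -> fires no rule on Shipment under this dialect and leaves the result unchanged
  added field age to record Shipment: required int32, tag 31 (in v2 it sits immediately before weight) -> matters for Shipment compatibility verdicts, not for this value's decode
  added field height to record Shipment: optional float64, tag 8 (in v2 it sits immediately before active) -> fires no rule on Shipment under this dialect and leaves the result unchanged


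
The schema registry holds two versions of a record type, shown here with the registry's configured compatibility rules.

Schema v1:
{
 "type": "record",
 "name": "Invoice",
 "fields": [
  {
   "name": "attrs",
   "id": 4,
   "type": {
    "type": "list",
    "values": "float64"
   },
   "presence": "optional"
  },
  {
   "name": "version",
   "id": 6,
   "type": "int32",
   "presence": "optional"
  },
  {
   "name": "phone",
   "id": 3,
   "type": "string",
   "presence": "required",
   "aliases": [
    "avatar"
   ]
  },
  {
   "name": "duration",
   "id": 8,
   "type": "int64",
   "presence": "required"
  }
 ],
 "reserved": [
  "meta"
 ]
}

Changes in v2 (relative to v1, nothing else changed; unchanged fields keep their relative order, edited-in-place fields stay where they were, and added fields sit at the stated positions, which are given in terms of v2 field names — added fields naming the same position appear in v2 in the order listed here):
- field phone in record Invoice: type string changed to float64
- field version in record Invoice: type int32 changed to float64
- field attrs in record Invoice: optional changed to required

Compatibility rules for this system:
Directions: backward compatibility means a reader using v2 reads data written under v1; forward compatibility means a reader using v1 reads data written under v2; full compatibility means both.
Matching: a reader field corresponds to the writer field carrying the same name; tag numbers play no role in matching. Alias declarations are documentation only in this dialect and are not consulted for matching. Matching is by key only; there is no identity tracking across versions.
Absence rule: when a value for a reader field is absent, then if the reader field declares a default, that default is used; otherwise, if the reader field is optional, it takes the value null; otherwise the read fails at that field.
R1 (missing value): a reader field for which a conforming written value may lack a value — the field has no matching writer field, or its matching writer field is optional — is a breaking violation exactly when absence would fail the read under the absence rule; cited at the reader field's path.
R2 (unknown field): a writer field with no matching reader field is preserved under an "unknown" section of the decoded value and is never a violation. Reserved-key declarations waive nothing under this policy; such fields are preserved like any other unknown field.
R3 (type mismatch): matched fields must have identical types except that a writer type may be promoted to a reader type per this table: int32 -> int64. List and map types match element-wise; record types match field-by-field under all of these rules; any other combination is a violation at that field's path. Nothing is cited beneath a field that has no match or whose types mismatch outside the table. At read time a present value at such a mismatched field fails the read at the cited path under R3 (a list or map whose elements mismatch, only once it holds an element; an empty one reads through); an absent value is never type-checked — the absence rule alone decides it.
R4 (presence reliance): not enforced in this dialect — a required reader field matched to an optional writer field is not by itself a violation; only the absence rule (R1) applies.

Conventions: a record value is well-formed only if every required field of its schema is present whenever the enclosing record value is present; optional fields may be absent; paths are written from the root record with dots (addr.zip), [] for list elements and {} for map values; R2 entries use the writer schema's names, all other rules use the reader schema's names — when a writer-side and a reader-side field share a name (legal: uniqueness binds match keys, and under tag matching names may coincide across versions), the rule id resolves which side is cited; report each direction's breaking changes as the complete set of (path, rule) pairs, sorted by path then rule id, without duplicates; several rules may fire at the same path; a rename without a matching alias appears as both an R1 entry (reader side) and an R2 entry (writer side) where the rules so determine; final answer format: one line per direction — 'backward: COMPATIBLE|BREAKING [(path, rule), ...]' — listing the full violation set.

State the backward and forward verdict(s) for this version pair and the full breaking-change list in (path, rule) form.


the writer's type comes first in each Invoice pair
checking backward for Invoice: reader v2 against writer v1:
  list<float64> -> list<float64>, writer optional: attrs aligns to attrs
  int32 -> float64, writer optional: version aligns to version
  string -> float64, writer required: phone aligns to phone
  int64 -> int64, writer required: duration aligns to duration
  R1 fires at attrs
  R3 fires at phone
  R3 fires at version
  => backward verdict for Invoice: BREAKING, 3 violation(s)
checking forward for Invoice: reader v1 against writer v2:
  list<float64> -> list<float64>, writer required: attrs aligns to attrs
  float64 -> int32, writer optional: version aligns to version
  float64 -> string, writer required: phone aligns to phone
  int64 -> int64, writer required: duration aligns to duration
  R3 fires at phone
  R3 fires at version
  => forward verdict for Invoice: BREAKING, 2 violation(s)

backward: BREAKING [(attrs, R1), (phone, R3), (version, R3)]; forward: BREAKING [(phone, R3), (version, R3)]


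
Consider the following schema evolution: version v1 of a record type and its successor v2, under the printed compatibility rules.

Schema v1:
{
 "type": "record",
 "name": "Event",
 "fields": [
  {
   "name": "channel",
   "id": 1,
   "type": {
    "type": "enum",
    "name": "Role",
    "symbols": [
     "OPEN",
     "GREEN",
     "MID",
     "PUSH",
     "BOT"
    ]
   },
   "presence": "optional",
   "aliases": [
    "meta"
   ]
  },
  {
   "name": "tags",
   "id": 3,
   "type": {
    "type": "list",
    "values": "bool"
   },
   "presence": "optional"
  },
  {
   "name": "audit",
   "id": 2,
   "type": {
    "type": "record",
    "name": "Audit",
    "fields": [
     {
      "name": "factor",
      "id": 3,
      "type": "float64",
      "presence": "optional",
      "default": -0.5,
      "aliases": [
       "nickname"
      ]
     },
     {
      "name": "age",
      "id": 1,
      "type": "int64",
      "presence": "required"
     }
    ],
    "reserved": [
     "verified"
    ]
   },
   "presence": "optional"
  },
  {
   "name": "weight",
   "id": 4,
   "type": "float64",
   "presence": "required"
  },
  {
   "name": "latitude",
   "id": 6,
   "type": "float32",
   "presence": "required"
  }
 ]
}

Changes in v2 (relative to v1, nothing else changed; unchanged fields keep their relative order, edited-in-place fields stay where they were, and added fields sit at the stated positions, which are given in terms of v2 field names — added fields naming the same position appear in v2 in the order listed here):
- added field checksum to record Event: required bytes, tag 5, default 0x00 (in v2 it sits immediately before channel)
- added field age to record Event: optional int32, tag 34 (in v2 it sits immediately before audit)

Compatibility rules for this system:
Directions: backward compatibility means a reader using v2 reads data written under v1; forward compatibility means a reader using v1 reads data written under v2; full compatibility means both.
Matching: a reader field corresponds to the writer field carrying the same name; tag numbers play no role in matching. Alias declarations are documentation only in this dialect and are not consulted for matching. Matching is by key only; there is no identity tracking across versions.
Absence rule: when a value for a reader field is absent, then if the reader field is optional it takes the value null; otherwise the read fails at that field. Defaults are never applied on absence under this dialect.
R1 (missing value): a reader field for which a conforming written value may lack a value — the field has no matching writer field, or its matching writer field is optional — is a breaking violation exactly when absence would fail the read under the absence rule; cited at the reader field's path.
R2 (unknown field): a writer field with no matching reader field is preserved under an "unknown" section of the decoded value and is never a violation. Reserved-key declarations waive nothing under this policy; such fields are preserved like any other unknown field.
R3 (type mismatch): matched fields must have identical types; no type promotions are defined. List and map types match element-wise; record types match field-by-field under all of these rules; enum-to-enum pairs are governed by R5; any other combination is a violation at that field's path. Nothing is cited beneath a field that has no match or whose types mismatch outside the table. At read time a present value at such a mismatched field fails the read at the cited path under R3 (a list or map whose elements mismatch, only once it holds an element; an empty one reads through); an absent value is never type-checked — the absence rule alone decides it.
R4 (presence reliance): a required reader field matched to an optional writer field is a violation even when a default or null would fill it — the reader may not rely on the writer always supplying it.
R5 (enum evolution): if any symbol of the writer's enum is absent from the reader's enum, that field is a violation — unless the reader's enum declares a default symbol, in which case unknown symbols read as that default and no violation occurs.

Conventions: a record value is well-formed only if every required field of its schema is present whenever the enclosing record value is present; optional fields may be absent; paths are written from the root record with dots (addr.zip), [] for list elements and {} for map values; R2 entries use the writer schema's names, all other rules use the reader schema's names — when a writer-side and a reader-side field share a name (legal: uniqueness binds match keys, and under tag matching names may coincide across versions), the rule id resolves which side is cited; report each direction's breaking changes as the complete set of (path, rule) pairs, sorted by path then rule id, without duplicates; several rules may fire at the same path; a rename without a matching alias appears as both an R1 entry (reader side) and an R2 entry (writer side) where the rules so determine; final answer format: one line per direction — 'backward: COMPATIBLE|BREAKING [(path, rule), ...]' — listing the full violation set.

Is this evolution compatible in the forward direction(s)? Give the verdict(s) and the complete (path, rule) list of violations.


forward: COMPATIBLE []

arrows below run writer -> reader for Event
forward pass over Event, reader schema v1, writer schema v2:
  channel: paired with writer channel (Role -> Role; writer optional)
  tags: paired with writer tags (list<bool> -> list<bool>; writer optional)
  audit: paired with writer audit (Audit -> Audit; writer optional)
  weight: paired with writer weight (float64 -> float64; writer required)
  latitude: paired with writer latitude (float32 -> float32; writer required)
  checksum (writer side), unknown to reader
  age (writer side), unknown to reader
  audit.factor: paired with writer audit.factor (float64 -> float64; writer optional)
  audit.age: paired with writer audit.age (int64 -> int64; writer required)
  nothing fires on Event: forward is COMPATIBLE
remaining Event differences; none change what is asked:
  added field age to record Event: optional int32, tag 34 (in v2 it sits immediately before audit) -> triggers nothing under Event's printed rules — same verdict
  added field checksum to record Event: required bytes, tag 5, default 0x00 (in v2 it sits immediately before channel) -> fires only in the backward direction of Event, which is not asked here


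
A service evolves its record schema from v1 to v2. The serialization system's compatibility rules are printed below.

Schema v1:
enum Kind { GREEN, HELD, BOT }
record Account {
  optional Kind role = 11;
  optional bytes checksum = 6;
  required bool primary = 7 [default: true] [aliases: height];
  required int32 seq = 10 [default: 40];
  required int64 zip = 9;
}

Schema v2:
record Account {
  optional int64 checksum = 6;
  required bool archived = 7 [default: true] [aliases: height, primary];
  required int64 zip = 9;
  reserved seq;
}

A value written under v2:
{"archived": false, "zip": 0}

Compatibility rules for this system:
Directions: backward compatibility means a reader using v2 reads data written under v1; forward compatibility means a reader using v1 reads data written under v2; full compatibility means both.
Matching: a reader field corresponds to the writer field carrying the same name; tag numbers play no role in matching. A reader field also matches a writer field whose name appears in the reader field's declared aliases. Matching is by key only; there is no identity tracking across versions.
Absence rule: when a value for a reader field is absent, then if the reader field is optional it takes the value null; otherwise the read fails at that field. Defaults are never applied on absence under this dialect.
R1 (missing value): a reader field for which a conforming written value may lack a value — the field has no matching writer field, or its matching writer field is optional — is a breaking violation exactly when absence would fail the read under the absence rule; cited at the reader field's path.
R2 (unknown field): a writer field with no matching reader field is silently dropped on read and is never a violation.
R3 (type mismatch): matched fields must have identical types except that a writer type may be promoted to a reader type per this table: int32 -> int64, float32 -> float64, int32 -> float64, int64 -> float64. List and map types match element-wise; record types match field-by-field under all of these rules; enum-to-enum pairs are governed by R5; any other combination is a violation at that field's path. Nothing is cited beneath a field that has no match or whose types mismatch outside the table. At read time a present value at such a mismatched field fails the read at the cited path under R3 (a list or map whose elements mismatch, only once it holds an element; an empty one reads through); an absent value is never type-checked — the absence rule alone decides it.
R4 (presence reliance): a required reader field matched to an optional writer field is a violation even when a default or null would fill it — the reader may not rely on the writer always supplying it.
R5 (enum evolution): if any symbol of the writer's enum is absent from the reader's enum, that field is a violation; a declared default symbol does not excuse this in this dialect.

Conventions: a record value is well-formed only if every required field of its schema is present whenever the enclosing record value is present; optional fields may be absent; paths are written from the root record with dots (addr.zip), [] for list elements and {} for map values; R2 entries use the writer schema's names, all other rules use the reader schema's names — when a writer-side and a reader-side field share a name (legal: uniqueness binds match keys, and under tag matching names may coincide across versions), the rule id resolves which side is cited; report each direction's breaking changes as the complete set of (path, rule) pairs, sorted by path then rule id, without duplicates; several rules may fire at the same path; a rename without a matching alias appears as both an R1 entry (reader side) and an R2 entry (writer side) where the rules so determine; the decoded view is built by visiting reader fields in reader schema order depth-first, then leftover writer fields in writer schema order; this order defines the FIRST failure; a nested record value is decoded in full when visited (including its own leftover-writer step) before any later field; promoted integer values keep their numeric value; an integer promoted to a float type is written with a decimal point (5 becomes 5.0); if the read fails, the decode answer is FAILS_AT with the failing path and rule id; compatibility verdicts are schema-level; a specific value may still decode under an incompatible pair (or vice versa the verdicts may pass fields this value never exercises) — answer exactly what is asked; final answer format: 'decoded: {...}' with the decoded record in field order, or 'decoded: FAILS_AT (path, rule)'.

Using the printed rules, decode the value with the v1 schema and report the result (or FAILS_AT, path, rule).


decoded: FAILS_AT (primary, R1)

arrows below run writer -> reader for Account
decoding the Account value with the v1 reader:
  role := null (absent, optional -> null)
  checksum := null (absent, optional -> null)
  read fails at primary under R1 (no fill)
  => FAILS_AT (primary, R1)
the rest of the Account diff is inert for this question:
  removed field seq from record Account (its key "seq" joins the reserved list) -> affects the rule determinations only; this particular Account value decodes identically
  field checksum in record Account: type bytes changed to int64 -> affects the rule determinations only; this particular Account value decodes identically
  removed field role from record Account -> inert under this dialect — no rule fires on Account and the result does not move


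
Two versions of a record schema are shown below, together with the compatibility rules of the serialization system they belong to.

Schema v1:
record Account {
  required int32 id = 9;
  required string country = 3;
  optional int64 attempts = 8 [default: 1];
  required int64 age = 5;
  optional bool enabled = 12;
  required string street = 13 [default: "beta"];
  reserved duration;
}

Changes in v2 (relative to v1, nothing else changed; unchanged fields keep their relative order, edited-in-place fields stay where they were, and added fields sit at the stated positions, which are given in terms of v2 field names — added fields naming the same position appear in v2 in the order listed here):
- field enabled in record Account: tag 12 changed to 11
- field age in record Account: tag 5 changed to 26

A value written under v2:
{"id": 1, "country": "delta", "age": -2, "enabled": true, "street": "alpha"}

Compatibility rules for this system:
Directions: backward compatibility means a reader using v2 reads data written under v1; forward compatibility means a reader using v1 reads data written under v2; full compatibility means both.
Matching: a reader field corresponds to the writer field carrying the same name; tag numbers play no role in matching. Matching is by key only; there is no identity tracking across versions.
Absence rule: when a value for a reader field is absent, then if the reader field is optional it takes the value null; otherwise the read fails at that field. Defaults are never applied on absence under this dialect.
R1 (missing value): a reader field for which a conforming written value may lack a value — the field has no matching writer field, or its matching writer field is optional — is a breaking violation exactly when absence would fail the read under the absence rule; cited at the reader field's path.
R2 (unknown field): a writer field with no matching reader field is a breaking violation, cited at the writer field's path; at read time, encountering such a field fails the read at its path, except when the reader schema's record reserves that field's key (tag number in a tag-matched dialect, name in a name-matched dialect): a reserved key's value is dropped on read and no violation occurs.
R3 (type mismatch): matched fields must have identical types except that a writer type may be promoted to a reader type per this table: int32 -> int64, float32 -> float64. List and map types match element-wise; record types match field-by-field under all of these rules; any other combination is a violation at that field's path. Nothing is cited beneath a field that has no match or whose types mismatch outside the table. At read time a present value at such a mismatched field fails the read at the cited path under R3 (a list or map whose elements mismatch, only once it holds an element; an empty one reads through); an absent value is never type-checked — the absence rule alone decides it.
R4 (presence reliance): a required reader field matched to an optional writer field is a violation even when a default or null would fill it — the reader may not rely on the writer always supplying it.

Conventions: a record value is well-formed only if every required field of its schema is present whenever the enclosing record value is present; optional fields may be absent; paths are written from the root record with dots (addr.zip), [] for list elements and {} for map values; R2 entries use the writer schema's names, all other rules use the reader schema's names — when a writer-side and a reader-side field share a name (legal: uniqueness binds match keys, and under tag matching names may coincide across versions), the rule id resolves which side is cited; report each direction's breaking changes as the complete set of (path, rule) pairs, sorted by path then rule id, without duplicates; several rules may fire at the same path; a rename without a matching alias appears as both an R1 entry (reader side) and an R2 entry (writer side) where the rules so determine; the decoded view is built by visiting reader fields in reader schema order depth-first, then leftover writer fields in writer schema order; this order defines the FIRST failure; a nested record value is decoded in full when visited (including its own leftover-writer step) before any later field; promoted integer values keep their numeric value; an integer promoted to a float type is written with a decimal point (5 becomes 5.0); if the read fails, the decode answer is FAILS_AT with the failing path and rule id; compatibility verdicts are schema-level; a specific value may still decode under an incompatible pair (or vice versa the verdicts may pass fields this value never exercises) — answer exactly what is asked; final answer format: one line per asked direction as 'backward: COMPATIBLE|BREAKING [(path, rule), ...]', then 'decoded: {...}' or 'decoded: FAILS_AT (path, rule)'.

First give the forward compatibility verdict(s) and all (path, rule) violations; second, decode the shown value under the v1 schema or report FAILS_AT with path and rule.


arrows below run writer -> reader for Account
forward pass over Account, reader schema v1, writer schema v2:
  id <- id (int32 -> int32, writer required)
  country <- country (string -> string, writer required)
  attempts <- attempts (int64 -> int64, writer optional)
  age <- age (int64 -> int64, writer required)
  enabled <- enabled (bool -> bool, writer optional)
  street <- street (string -> string, writer required)
  => forward verdict for Account: COMPATIBLE, no violations
decode walk for Account under reader schema v1:
  id := 1
  country := "delta"
  attempts := null (absent, optional -> null)
  age := -2
  enabled := true
  street := "alpha"
  => decoded: {"id": 1, "country": "delta", "attempts": null, "age": -2, "enabled": true, "street": "alpha"}
diffs on Account not affecting the asked answer:
  field enabled in record Account: tag 12 changed to 11 -> no rule fires on it in Account's dialect; the asked verdict holds
  field age in record Account: tag 5 changed to 26 -> no rule fires on it in Account's dialect; the asked verdict holds

forward: COMPATIBLE []; decoded: {"id": 1, "country": "delta", "attempts": null, "age": -2, "enabled": true, "street": "alpha"}


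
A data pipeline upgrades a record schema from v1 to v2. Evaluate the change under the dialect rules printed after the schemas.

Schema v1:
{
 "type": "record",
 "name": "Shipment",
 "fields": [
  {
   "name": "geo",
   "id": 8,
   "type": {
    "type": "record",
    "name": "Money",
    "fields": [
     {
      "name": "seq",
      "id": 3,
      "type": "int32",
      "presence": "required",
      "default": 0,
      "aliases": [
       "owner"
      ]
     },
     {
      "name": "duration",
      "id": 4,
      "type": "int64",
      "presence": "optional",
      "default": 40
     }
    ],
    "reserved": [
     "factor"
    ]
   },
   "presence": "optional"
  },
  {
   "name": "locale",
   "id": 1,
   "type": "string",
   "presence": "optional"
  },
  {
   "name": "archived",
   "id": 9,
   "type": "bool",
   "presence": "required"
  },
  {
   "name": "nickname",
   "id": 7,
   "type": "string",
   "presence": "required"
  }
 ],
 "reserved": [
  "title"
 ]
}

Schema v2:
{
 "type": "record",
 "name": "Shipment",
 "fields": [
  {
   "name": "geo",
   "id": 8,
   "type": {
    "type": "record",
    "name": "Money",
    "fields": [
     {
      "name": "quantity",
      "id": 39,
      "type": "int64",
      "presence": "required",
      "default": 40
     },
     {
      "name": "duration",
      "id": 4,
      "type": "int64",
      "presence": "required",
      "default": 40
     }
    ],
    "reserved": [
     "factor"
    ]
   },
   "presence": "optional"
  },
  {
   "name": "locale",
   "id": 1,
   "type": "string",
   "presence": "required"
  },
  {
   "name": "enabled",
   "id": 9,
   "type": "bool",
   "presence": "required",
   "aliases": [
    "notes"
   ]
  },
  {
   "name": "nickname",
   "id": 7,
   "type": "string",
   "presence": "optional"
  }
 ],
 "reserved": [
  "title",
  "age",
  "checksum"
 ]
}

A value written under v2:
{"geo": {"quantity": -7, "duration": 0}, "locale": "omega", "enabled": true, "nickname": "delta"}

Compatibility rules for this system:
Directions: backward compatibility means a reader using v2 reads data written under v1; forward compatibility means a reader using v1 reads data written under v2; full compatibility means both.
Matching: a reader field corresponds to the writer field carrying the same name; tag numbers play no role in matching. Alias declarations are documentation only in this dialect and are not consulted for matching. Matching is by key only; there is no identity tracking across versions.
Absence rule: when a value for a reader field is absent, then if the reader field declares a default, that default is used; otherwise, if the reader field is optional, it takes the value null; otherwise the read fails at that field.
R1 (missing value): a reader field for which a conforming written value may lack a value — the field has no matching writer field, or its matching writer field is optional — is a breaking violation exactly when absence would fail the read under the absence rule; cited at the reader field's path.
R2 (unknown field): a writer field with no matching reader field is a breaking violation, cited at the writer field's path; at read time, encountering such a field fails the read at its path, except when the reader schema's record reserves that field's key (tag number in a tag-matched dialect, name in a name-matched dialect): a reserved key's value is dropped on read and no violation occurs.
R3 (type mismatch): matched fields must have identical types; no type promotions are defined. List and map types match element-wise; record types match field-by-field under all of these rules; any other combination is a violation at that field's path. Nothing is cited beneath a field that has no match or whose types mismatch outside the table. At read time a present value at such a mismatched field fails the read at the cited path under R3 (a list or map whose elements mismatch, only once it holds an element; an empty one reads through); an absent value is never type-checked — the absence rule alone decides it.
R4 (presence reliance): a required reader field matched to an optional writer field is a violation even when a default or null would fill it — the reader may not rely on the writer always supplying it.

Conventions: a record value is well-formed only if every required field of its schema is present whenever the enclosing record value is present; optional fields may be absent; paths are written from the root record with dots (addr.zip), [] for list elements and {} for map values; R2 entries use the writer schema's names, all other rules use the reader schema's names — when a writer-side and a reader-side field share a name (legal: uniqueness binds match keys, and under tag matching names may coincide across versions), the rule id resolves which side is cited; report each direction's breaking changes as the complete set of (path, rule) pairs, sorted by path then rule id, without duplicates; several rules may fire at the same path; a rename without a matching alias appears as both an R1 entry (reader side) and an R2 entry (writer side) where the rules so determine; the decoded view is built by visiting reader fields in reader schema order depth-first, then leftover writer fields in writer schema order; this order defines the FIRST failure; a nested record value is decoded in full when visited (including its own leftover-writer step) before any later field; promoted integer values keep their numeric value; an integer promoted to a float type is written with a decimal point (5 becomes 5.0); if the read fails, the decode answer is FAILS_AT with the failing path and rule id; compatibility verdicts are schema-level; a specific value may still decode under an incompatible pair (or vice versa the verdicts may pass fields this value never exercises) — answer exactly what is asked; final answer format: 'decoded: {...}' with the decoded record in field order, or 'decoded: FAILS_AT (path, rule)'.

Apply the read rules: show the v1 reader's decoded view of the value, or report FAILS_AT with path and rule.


decoded: FAILS_AT (geo.quantity, R2)

each type pair in Shipment: writer, then reader
decode walk for Shipment under reader schema v1:
  geo.seq := 0 (no value, default fills)
  geo.duration := 0
  read fails at geo.quantity under R2 (unknown field)
  => FAILS_AT (geo.quantity, R2)
ruling out the remaining Shipment differences:
  removed field seq from record Money -> a verdict-level change on Shipment — the shown value reads the same
  field duration in record Money: optional changed to required -> a verdict-level change on Shipment — the shown value reads the same
  field locale in record Shipment: optional changed to required -> a verdict-level change on Shipment — the shown value reads the same
  field nickname in record Shipment: required changed to optional -> a verdict-level change on Shipment — the shown value reads the same
  renamed field archived to enabled in record Shipment -> a verdict-level change on Shipment — the shown value reads the same


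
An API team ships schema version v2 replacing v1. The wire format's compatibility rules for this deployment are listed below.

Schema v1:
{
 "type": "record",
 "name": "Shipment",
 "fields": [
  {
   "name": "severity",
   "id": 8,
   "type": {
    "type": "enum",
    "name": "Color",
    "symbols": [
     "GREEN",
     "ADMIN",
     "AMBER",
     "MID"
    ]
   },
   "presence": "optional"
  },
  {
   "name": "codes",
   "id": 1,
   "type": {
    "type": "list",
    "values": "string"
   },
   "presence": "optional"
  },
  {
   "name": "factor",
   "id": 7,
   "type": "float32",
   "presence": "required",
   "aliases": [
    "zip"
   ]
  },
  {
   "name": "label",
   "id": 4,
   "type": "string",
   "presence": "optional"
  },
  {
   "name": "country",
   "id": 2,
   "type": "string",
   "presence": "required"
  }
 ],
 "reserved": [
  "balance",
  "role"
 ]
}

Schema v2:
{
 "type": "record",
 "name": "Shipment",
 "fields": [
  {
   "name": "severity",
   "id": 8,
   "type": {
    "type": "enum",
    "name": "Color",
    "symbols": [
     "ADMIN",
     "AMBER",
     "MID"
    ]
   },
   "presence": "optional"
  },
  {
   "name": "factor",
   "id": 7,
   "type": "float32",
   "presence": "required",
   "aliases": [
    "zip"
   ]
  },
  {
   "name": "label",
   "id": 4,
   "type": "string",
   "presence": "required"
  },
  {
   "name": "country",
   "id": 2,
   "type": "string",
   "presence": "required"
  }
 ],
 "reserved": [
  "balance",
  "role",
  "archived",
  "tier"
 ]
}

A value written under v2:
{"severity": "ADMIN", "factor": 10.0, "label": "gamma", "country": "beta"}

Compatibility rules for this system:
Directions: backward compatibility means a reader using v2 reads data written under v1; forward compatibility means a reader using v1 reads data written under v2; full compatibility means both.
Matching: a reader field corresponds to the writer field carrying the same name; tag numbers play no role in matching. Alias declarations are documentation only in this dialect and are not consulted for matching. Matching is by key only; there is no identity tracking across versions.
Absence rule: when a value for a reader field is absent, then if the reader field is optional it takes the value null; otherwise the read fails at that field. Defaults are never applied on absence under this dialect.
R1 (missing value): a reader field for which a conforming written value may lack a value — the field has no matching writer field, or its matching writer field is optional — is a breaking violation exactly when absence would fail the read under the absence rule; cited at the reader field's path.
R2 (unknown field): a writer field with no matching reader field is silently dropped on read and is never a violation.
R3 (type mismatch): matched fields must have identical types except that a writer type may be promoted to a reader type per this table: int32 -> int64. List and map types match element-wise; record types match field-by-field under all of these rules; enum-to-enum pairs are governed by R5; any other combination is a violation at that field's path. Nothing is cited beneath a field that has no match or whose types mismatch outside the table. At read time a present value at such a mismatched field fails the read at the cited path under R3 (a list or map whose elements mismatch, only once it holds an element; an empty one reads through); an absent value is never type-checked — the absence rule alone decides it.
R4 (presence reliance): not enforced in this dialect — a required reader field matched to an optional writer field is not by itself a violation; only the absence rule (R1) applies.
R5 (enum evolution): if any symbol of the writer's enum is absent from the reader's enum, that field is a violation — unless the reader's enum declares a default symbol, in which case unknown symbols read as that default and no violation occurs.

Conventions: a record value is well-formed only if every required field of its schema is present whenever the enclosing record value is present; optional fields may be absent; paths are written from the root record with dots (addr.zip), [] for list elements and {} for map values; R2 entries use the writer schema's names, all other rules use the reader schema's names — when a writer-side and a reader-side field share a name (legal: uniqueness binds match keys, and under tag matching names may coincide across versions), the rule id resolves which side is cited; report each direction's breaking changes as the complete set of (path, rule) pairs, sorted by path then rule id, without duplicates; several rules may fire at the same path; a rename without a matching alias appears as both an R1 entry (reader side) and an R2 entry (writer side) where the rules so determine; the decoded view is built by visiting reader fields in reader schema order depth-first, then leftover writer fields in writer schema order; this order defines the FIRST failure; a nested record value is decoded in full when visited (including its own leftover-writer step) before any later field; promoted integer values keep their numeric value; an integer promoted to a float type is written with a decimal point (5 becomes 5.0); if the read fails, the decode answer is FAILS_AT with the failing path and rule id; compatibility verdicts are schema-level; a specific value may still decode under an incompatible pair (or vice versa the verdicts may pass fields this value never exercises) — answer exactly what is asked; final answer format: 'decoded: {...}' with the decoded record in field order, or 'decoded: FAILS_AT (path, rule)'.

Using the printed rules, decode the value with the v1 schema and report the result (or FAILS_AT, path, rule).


decoded: {"severity": "ADMIN", "codes": null, "factor": 10.0, "label": "gamma", "country": "beta"}

arrows below run writer -> reader for Shipment
decode walk for Shipment under reader schema v1:
  severity := "ADMIN"
  codes := null (not supplied -> null)
  factor := 10.0
  label := "gamma"
  country := "beta"
  => decoded: {"severity": "ADMIN", "codes": null, "factor": 10.0, "label": "gamma", "country": "beta"}
the rest of the Shipment diff is inert for this question:
  field label in record Shipment: optional changed to required -> schema-level compatibility only; this Shipment value's decode is unchanged
  enum Color (field severity in record Shipment): symbol GREEN removed -> schema-level compatibility only; this Shipment value's decode is unchanged
  removed field codes from record Shipment -> fires no rule on Shipment under this dialect and leaves the result unchanged
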